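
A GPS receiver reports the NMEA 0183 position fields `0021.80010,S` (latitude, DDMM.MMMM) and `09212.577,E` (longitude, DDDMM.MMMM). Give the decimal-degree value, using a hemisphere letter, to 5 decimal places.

Latitude: split at 2 digits → 00° and 21.8001′; 0 + 21.8001/60 = 0.363335
Longitude: split at 3 digits → 092° and 12.577′; 92 + 12.577/60 = 92.209617

0.36334° S, 92.20962° E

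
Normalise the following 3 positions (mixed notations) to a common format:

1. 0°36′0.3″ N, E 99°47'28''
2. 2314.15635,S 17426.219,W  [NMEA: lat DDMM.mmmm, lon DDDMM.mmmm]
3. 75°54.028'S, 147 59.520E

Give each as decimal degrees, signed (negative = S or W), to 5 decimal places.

Point 1:
  Lat: 0 + 36/60 + 0.3/3600 = 0.600083
  N ⇒ keep positive
  λ: 47′ + 28″ = 47.46667′; 99 + 47.46667/60 = 99.791111
  E → positive
Point 2:
  Lat: split at 2 digits → 23° and 14.15635′; 23 + 14.15635/60 = 23.235939
  S ⇒ negate
  Longitude: degrees = first 3 digits = 174, minutes = 26.219; 174 + 26.219/60 = 174.436983
  W ⇒ negate
Point 3:
  Lat: 75 + 54.028/60 = 75.900467
  hemisphere S, so the sign is −
  Lon: 59.52′ = 0.992000°; total 147.992000
  E → positive

1. 0.60008, 99.79111
2. -23.23594, -174.43698
3. -75.90047, 147.99200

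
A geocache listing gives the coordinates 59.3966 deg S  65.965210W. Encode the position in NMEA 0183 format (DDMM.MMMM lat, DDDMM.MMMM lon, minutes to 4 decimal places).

5923.7960,S / 06557.9126,W

Lat: fractional part 0.396600 → 23.796000 minutes
Lon: fractional part 0.965210 → 57.912600 minutes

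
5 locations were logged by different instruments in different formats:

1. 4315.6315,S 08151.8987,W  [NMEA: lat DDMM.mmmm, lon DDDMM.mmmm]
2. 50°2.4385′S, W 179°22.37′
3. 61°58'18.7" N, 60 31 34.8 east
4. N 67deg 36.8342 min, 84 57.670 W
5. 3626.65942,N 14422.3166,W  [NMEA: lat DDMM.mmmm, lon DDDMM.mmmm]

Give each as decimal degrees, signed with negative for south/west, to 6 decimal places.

Point 1:
  φ: degrees = first 2 digits = 43, minutes = 15.6315; 43 + 15.6315/60 = 43.2605250
  hemisphere S, so the sign is −
  Longitude: split at 3 digits → 081° and 51.8987′; 81 + 51.8987/60 = 81.8649783
  hemisphere W, so the sign is −
Point 2:
  φ: 50 + 2.4385/60 = 50.0406417
  S ⇒ negate
  Longitude: 22.37′ = 0.372833°; total 179.3728333
  W → negative
Point 3:
  Latitude: 58′ + 18.7″ = 58.31167′; 61 + 58.31167/60 = 61.9718611
  N → positive
  Longitude: 31′ + 34.8″ = 31.58000′; 60 + 31.58000/60 = 60.5263333
  E ⇒ keep positive
Point 4:
  Lat: 36.8342′ = 0.613903°; total 67.6139033
  N ⇒ keep positive
  λ: 84 + 57.67/60 = 84.9611667
  W → negative
Point 5:
  φ: degrees = first 2 digits = 36, minutes = 26.65942; 36 + 26.65942/60 = 36.4443237
  N → positive
  Lon: degrees = first 3 digits = 144, minutes = 22.3166; 144 + 22.3166/60 = 144.3719433
  W → negative

1. -43.260525, -81.864978
2. -50.040642, -179.372833
3. 61.971861, 60.526333
4. 67.613903, -84.961167
5. 36.444324, -144.371943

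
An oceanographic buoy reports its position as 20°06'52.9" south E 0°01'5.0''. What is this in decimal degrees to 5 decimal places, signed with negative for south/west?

Latitude: 20° + 6/60 + 52.9/3600 = 20 + 0.100000 + 0.014694 = 20.114694
S ⇒ negate
Lon: 1′ + 5″ = 1.08333′; 0 + 1.08333/60 = 0.018056
E → positive

-20.11469, 0.01806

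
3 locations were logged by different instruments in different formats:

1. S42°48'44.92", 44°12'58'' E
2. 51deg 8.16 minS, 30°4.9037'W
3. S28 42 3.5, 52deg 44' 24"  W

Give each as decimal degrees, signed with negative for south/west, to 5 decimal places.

Point 1:
  Latitude: 42° + 48/60 + 44.92/3600 = 42 + 0.800000 + 0.012478 = 42.812478
  S ⇒ negate
  Longitude: 12′ + 58″ = 12.96667′; 44 + 12.96667/60 = 44.216111
  E → positive
Point 2:
  Lat: 8.16′ = 0.136000°; total 51.136000
  S → negative
  Lon: 4.9037′ = 0.081728°; total 30.081728
  hemisphere W, so the sign is −
Point 3:
  Lat: 42′ + 3.5″ = 42.05833′; 28 + 42.05833/60 = 28.700972
  S ⇒ negate
  Longitude: 44′ + 24″ = 44.40000′; 52 + 44.40000/60 = 52.740000
  W → negative

1. -42.81248, 44.21611
2. -51.13600, -30.08173
3. -28.70097, -52.74000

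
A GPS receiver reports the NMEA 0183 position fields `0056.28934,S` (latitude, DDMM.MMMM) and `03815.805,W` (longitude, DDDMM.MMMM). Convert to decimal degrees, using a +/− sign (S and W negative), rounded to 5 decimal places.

-0.93816, -38.26342

Latitude: degrees = first 2 digits = 0, minutes = 56.28934; 0 + 56.28934/60 = 0.938156
S ⇒ negate
λ: degrees = first 3 digits = 38, minutes = 15.805; 38 + 15.805/60 = 38.263417
W ⇒ negate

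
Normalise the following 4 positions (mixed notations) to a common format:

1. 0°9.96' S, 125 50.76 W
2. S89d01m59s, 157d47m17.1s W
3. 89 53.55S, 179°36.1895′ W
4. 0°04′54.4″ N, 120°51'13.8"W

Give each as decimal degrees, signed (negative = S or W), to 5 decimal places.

Point 1:
  Latitude: 9.96′ = 0.166000°; total 0.166000
  S ⇒ negate
  Lon: 125 + 50.76/60 = 125.846000
  hemisphere W, so the sign is −
Point 2:
  Lat: 89 + 1/60 + 59/3600 = 89.033056
  hemisphere S, so the sign is −
  λ: 157 + 47/60 + 17.1/3600 = 157.788083
  hemisphere W, so the sign is −
Point 3:
  Lat: 53.55′ = 0.892500°; total 89.892500
  hemisphere S, so the sign is −
  Longitude: 36.1895′ = 0.603158°; total 179.603158
  W ⇒ negate
Point 4:
  φ: 4′ + 54.4″ = 4.90667′; 0 + 4.90667/60 = 0.081778
  N → positive
  Longitude: 120° + 51/60 + 13.8/3600 = 120 + 0.850000 + 0.003833 = 120.853833
  W → negative

1. -0.16600, -125.84600
2. -89.03306, -157.78808
3. -89.89250, -179.60316
4. 0.08178, -120.85383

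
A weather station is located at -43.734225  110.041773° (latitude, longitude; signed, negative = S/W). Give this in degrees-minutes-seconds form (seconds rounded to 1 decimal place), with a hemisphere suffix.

43°44′3.2″ S, 110°02′30.4″ E

Latitude is negative → S; |value| = 43.734225
φ: 0.734225 × 60 = 44.05350′ → 44′, remainder × 60 = 3.210″
Lon: 0.041773° → 2.50638′; 0.50638 × 60 = 30.383″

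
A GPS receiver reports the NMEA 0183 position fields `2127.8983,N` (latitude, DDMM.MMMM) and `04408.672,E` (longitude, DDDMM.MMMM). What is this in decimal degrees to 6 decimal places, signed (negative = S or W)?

21.464972, 44.144533

φ: split at 2 digits → 21° and 27.8983′; 21 + 27.8983/60 = 21.4649717
N → positive
Longitude: degrees = first 3 digits = 44, minutes = 8.672; 44 + 8.672/60 = 44.1445333
E → positive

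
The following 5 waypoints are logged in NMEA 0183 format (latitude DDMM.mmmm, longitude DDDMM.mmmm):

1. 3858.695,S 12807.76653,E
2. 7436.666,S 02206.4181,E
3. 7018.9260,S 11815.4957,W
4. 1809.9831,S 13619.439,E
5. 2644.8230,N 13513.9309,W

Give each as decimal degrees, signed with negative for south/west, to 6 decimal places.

1. -38.978250, 128.129442
2. -74.611100, 22.106968
3. -70.315433, -118.258262
4. -18.166385, 136.323983
5. 26.747050, -135.232182

Point 1:
  Lat: split at 2 digits → 38° and 58.695′; 38 + 58.695/60 = 38.9782500
  hemisphere S, so the sign is −
  Longitude: degrees = first 3 digits = 128, minutes = 7.76653; 128 + 7.76653/60 = 128.1294422
  E → positive
Point 2:
  Latitude: split at 2 digits → 74° and 36.666′; 74 + 36.666/60 = 74.6111000
  hemisphere S, so the sign is −
  λ: degrees = first 3 digits = 22, minutes = 6.4181; 22 + 6.4181/60 = 22.1069683
  E → positive
Point 3:
  Lat: degrees = first 2 digits = 70, minutes = 18.926; 70 + 18.926/60 = 70.3154333
  S ⇒ negate
  λ: degrees = first 3 digits = 118, minutes = 15.4957; 118 + 15.4957/60 = 118.2582617
  hemisphere W, so the sign is −
Point 4:
  φ: split at 2 digits → 18° and 9.9831′; 18 + 9.9831/60 = 18.1663850
  S → negative
  Lon: split at 3 digits → 136° and 19.439′; 136 + 19.439/60 = 136.3239833
  E ⇒ keep positive
Point 5:
  Latitude: degrees = first 2 digits = 26, minutes = 44.823; 26 + 44.823/60 = 26.7470500
  N → positive
  Lon: split at 3 digits → 135° and 13.9309′; 135 + 13.9309/60 = 135.2321817
  W ⇒ negate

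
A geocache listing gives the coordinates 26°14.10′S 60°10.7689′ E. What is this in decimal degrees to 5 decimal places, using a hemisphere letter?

26.23500° S, 60.17948° E

Lat: 26 + 14.1/60 = 26.235000
λ: 60 + 10.7689/60 = 60.179482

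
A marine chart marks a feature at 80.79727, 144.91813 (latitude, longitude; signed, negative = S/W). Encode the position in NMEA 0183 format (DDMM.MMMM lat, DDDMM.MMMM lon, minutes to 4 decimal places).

8047.8362,N / 14455.0878,E

Latitude: fractional part 0.797270 → 47.836200 minutes
Longitude: fractional part 0.918130 → 55.087800 minutes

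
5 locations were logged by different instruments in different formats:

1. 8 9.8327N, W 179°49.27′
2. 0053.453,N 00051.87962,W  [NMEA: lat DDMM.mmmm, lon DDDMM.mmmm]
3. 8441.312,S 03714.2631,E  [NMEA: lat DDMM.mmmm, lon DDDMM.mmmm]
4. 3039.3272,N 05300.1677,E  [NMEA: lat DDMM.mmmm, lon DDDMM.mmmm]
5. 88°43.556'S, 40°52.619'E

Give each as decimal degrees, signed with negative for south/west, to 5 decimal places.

Point 1:
  φ: 9.8327′ = 0.163878°; total 8.163878
  N ⇒ keep positive
  Lon: 179 + 49.27/60 = 179.821167
  W → negative
Point 2:
  φ: degrees = first 2 digits = 0, minutes = 53.453; 0 + 53.453/60 = 0.890883
  N ⇒ keep positive
  Lon: split at 3 digits → 000° and 51.87962′; 0 + 51.87962/60 = 0.864660
  W ⇒ negate
Point 3:
  Latitude: split at 2 digits → 84° and 41.312′; 84 + 41.312/60 = 84.688533
  S ⇒ negate
  λ: degrees = first 3 digits = 37, minutes = 14.2631; 37 + 14.2631/60 = 37.237718
  E → positive
Point 4:
  φ: degrees = first 2 digits = 30, minutes = 39.3272; 30 + 39.3272/60 = 30.655453
  N → positive
  Lon: split at 3 digits → 053° and 0.1677′; 53 + 0.1677/60 = 53.002795
  E → positive
Point 5:
  Latitude: 88 + 43.556/60 = 88.725933
  S → negative
  Lon: 52.619′ = 0.876983°; total 40.876983
  E → positive

1. 8.16388, -179.82117
2. 0.89088, -0.86466
3. -84.68853, 37.23772
4. 30.65545, 53.00280
5. -88.72593, 40.87698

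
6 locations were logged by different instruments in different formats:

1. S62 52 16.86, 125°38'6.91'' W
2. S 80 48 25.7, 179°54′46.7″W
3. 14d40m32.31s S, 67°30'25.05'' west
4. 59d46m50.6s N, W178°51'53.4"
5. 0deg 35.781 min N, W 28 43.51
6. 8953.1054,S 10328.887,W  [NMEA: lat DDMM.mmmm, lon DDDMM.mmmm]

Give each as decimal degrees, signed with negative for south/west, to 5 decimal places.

Point 1:
  Lat: 62° + 52/60 + 16.86/3600 = 62 + 0.866667 + 0.004683 = 62.871350
  hemisphere S, so the sign is −
  Lon: 125 + 38/60 + 6.91/3600 = 125.635253
  W ⇒ negate
Point 2:
  φ: 48′ + 25.7″ = 48.42833′; 80 + 48.42833/60 = 80.807139
  S → negative
  λ: 54′ + 46.7″ = 54.77833′; 179 + 54.77833/60 = 179.912972
  W ⇒ negate
Point 3:
  Lat: 14 + 40/60 + 32.31/3600 = 14.675642
  hemisphere S, so the sign is −
  Lon: 67° + 30/60 + 25.05/3600 = 67 + 0.500000 + 0.006958 = 67.506958
  W → negative
Point 4:
  Lat: 59 + 46/60 + 50.6/3600 = 59.780722
  N ⇒ keep positive
  Lon: 178 + 51/60 + 53.4/3600 = 178.864833
  hemisphere W, so the sign is −
Point 5:
  Latitude: 35.781′ = 0.596350°; total 0.596350
  N → positive
  λ: 28 + 43.51/60 = 28.725167
  W → negative
Point 6:
  φ: split at 2 digits → 89° and 53.1054′; 89 + 53.1054/60 = 89.885090
  hemisphere S, so the sign is −
  Lon: degrees = first 3 digits = 103, minutes = 28.887; 103 + 28.887/60 = 103.481450
  W → negative

1. -62.87135, -125.63525
2. -80.80714, -179.91297
3. -14.67564, -67.50696
4. 59.78072, -178.86483
5. 0.59635, -28.72517
6. -89.88509, -103.48145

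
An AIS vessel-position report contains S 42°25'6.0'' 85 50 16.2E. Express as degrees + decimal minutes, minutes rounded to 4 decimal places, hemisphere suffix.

42° 25.1000′ S, 85° 50.2700′ E

φ: seconds/60 = 0.10000; minutes = 25 + 0.10000 = 25.100000
Lon: seconds/60 = 0.27000; minutes = 50 + 0.27000 = 50.270000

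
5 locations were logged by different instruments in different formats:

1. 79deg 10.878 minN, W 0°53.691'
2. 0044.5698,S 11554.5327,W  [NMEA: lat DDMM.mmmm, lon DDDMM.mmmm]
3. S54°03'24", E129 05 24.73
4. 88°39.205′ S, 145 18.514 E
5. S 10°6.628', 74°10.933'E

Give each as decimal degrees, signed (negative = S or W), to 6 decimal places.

1. 79.181300, -0.894850
2. -0.742830, -115.908878
3. -54.056667, 129.090203
4. -88.653417, 145.308567
5. -10.110467, 74.182217

Point 1:
  Lat: 10.878′ = 0.181300°; total 79.1813000
  N ⇒ keep positive
  Lon: 0 + 53.691/60 = 0.8948500
  hemisphere W, so the sign is −
Point 2:
  Lat: split at 2 digits → 00° and 44.5698′; 0 + 44.5698/60 = 0.7428300
  S → negative
  Lon: split at 3 digits → 115° and 54.5327′; 115 + 54.5327/60 = 115.9088783
  W ⇒ negate
Point 3:
  Latitude: 54 + 3/60 + 24/3600 = 54.0566667
  hemisphere S, so the sign is −
  Lon: 5′ + 24.73″ = 5.41217′; 129 + 5.41217/60 = 129.0902028
  E ⇒ keep positive
Point 4:
  Lat: 39.205′ = 0.653417°; total 88.6534167
  hemisphere S, so the sign is −
  Longitude: 18.514′ = 0.308567°; total 145.3085667
  E ⇒ keep positive
Point 5:
  Latitude: 10 + 6.628/60 = 10.1104667
  S ⇒ negate
  Longitude: 10.933′ = 0.182217°; total 74.1822167
  E → positive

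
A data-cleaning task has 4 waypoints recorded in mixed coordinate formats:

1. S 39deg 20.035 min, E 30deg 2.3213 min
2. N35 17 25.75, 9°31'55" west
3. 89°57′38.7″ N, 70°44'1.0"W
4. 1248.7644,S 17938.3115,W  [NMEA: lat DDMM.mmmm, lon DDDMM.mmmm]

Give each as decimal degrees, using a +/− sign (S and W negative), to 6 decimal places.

Point 1:
  φ: 39 + 20.035/60 = 39.3339167
  hemisphere S, so the sign is −
  Lon: 2.3213′ = 0.038688°; total 30.0386883
  E → positive
Point 2:
  Lat: 35 + 17/60 + 25.75/3600 = 35.2904861
  N ⇒ keep positive
  Longitude: 31′ + 55″ = 31.91667′; 9 + 31.91667/60 = 9.5319444
  W ⇒ negate
Point 3:
  Lat: 89° + 57/60 + 38.7/3600 = 89 + 0.950000 + 0.010750 = 89.9607500
  N → positive
  Longitude: 70° + 44/60 + 1/3600 = 70 + 0.733333 + 0.000278 = 70.7336111
  W ⇒ negate
Point 4:
  Latitude: split at 2 digits → 12° and 48.7644′; 12 + 48.7644/60 = 12.8127400
  S → negative
  λ: degrees = first 3 digits = 179, minutes = 38.3115; 179 + 38.3115/60 = 179.6385250
  W ⇒ negate

1. -39.333917, 30.038688
2. 35.290486, -9.531944
3. 89.960750, -70.733611
4. -12.812740, -179.638525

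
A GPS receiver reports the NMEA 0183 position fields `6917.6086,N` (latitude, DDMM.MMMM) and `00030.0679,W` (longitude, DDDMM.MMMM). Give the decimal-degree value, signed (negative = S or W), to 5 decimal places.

69.29348, -0.50113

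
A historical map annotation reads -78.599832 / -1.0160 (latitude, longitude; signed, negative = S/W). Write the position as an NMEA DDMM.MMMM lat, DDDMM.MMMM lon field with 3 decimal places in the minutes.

Latitude is negative → S; |value| = 78.599832
Latitude: minutes = (78.599832 − 78) × 60 = 35.98992
Longitude is negative → W; |value| = 1.016000
Lon: 1° + 0.016000 × 60 = 1° 0.96000′

7835.990,S / 00100.960,W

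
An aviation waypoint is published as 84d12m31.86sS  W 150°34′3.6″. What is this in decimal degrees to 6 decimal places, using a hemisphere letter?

Latitude: 84 + 12/60 + 31.86/3600 = 84.2088500
λ: 150° + 34/60 + 3.6/3600 = 150 + 0.566667 + 0.001000 = 150.5676667

84.208850° S, 150.567667° W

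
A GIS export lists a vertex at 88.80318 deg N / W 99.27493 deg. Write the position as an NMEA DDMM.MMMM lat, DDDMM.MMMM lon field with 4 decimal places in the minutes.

8848.1908,N / 09916.4958,W

Lat: minutes = (88.803180 − 88) × 60 = 48.190800
λ: 99° + 0.274930 × 60 = 99° 16.495800′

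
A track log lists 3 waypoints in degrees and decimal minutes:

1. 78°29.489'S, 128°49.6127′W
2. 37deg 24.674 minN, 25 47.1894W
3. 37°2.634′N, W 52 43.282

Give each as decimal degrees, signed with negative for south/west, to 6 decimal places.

Point 1:
  Lat: 78 + 29.489/60 = 78.4914833
  S ⇒ negate
  Longitude: 49.6127′ = 0.826878°; total 128.8268783
  W ⇒ negate
Point 2:
  Latitude: 24.674′ = 0.411233°; total 37.4112333
  N ⇒ keep positive
  λ: 47.1894′ = 0.786490°; total 25.7864900
  W ⇒ negate
Point 3:
  Latitude: 37 + 2.634/60 = 37.0439000
  N ⇒ keep positive
  Lon: 43.282′ = 0.721367°; total 52.7213667
  W ⇒ negate

1. -78.491483, -128.826878
2. 37.411233, -25.786490
3. 37.043900, -52.721367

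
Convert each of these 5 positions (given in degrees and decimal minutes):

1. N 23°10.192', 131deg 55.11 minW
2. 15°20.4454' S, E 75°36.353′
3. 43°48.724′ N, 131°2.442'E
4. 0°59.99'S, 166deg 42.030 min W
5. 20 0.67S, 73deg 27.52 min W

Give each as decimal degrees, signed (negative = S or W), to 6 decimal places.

1. 23.169867, -131.918500
2. -15.340757, 75.605883
3. 43.812067, 131.040700
4. -0.999833, -166.700500
5. -20.011167, -73.458667

Point 1:
  Latitude: 23 + 10.192/60 = 23.1698667
  N ⇒ keep positive
  Lon: 131 + 55.11/60 = 131.9185000
  W → negative
Point 2:
  Lat: 15 + 20.4454/60 = 15.3407567
  hemisphere S, so the sign is −
  Longitude: 75 + 36.353/60 = 75.6058833
  E ⇒ keep positive
Point 3:
  Latitude: 48.724′ = 0.812067°; total 43.8120667
  N ⇒ keep positive
  λ: 131 + 2.442/60 = 131.0407000
  E ⇒ keep positive
Point 4:
  Latitude: 59.99′ = 0.999833°; total 0.9998333
  S → negative
  Lon: 42.03′ = 0.700500°; total 166.7005000
  hemisphere W, so the sign is −
Point 5:
  φ: 20 + 0.67/60 = 20.0111667
  S → negative
  λ: 27.52′ = 0.458667°; total 73.4586667
  hemisphere W, so the sign is −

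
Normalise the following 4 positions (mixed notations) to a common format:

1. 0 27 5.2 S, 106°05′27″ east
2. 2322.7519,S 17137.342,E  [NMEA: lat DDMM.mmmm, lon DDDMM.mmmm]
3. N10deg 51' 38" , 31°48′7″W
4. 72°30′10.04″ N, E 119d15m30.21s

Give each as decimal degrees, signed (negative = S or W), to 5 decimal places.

Point 1:
  Latitude: 0° + 27/60 + 5.2/3600 = 0 + 0.450000 + 0.001444 = 0.451444
  S → negative
  Lon: 106 + 5/60 + 27/3600 = 106.090833
  E → positive
Point 2:
  φ: split at 2 digits → 23° and 22.7519′; 23 + 22.7519/60 = 23.379198
  S → negative
  λ: split at 3 digits → 171° and 37.342′; 171 + 37.342/60 = 171.622367
  E → positive
Point 3:
  Latitude: 10° + 51/60 + 38/3600 = 10 + 0.850000 + 0.010556 = 10.860556
  N → positive
  Lon: 31° + 48/60 + 7/3600 = 31 + 0.800000 + 0.001944 = 31.801944
  W ⇒ negate
Point 4:
  Latitude: 72 + 30/60 + 10.04/3600 = 72.502789
  N → positive
  Lon: 119 + 15/60 + 30.21/3600 = 119.258392
  E ⇒ keep positive

1. -0.45144, 106.09083
2. -23.37920, 171.62237
3. 10.86056, -31.80194
4. 72.50279, 119.25839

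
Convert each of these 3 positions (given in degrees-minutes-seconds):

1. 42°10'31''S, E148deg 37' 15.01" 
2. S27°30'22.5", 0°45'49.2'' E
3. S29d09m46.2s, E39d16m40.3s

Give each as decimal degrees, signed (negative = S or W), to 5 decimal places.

1. -42.17528, 148.62084
2. -27.50625, 0.76367
3. -29.16283, 39.27786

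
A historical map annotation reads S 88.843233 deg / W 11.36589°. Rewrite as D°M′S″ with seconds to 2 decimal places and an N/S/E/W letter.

Lat: whole degrees 88; 50.59398′ → 50′ and 35.6388″
Lon: 0.365890 × 60 = 21.95340′ → 21′, remainder × 60 = 57.2040″

88°50′35.64″ S, 11°21′57.20″ W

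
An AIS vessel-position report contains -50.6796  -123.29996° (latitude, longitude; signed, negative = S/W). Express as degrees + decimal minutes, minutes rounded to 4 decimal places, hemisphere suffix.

50° 40.7760′ S, 123° 17.9976′ W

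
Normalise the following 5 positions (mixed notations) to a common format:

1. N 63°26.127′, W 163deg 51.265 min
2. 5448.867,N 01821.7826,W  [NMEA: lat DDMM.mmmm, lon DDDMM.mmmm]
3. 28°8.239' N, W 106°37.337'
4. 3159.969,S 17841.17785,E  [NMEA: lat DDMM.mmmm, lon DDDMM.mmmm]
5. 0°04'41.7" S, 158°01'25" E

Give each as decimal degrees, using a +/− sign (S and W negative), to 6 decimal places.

1. 63.435450, -163.854417
2. 54.814450, -18.363043
3. 28.137317, -106.622283
4. -31.999483, 178.686298
5. -0.078250, 158.023611

Point 1:
  Latitude: 63 + 26.127/60 = 63.4354500
  N ⇒ keep positive
  Longitude: 163 + 51.265/60 = 163.8544167
  hemisphere W, so the sign is −
Point 2:
  φ: split at 2 digits → 54° and 48.867′; 54 + 48.867/60 = 54.8144500
  N ⇒ keep positive
  Lon: degrees = first 3 digits = 18, minutes = 21.7826; 18 + 21.7826/60 = 18.3630433
  W ⇒ negate
Point 3:
  Latitude: 28 + 8.239/60 = 28.1373167
  N ⇒ keep positive
  Longitude: 37.337′ = 0.622283°; total 106.6222833
  W ⇒ negate
Point 4:
  Lat: split at 2 digits → 31° and 59.969′; 31 + 59.969/60 = 31.9994833
  S → negative
  λ: degrees = first 3 digits = 178, minutes = 41.17785; 178 + 41.17785/60 = 178.6862975
  E ⇒ keep positive
Point 5:
  Latitude: 0 + 4/60 + 41.7/3600 = 0.0782500
  S → negative
  Longitude: 158 + 1/60 + 25/3600 = 158.0236111
  E ⇒ keep positive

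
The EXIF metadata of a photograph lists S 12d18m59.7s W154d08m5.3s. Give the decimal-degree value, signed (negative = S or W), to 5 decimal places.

Latitude: 12° + 18/60 + 59.7/3600 = 12 + 0.300000 + 0.016583 = 12.316583
hemisphere S, so the sign is −
λ: 154° + 8/60 + 5.3/3600 = 154 + 0.133333 + 0.001472 = 154.134806
hemisphere W, so the sign is −

-12.31658, -154.13481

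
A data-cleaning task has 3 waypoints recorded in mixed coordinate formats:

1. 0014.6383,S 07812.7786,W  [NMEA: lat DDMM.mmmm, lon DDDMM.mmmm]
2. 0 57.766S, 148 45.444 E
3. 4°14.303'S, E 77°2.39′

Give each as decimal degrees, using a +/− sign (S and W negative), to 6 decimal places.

1. -0.243972, -78.212977
2. -0.962767, 148.757400
3. -4.238383, 77.039833

Point 1:
  Latitude: degrees = first 2 digits = 0, minutes = 14.6383; 0 + 14.6383/60 = 0.2439717
  hemisphere S, so the sign is −
  λ: split at 3 digits → 078° and 12.7786′; 78 + 12.7786/60 = 78.2129767
  W ⇒ negate
Point 2:
  Lat: 57.766′ = 0.962767°; total 0.9627667
  S → negative
  Longitude: 148 + 45.444/60 = 148.7574000
  E ⇒ keep positive
Point 3:
  φ: 4 + 14.303/60 = 4.2383833
  S → negative
  λ: 77 + 2.39/60 = 77.0398333
  E ⇒ keep positive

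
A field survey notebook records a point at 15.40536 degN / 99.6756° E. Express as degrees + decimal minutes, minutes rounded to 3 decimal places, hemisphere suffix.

15° 24.322′ N, 99° 40.536′ E

φ: minutes = (15.405360 − 15) × 60 = 24.32160
Lon: 99° + 0.675600 × 60 = 99° 40.53600′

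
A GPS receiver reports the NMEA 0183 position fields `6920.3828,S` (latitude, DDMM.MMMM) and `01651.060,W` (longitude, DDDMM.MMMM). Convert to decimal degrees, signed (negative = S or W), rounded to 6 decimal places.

Lat: degrees = first 2 digits = 69, minutes = 20.3828; 69 + 20.3828/60 = 69.3397133
hemisphere S, so the sign is −
λ: split at 3 digits → 016° and 51.06′; 16 + 51.06/60 = 16.8510000
hemisphere W, so the sign is −

-69.339713, -16.851000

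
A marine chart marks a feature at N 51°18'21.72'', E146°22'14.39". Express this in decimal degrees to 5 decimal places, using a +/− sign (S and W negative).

φ: 51° + 18/60 + 21.72/3600 = 51 + 0.300000 + 0.006033 = 51.306033
N → positive
λ: 146° + 22/60 + 14.39/3600 = 146 + 0.366667 + 0.003997 = 146.370664
E ⇒ keep positive

51.30603, 146.37066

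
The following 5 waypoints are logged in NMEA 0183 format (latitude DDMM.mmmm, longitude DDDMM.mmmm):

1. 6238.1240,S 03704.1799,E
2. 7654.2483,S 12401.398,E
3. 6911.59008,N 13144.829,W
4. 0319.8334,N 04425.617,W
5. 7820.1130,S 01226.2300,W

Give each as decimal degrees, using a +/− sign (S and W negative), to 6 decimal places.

Point 1:
  φ: split at 2 digits → 62° and 38.124′; 62 + 38.124/60 = 62.6354000
  S → negative
  λ: split at 3 digits → 037° and 4.1799′; 37 + 4.1799/60 = 37.0696650
  E ⇒ keep positive
Point 2:
  Lat: degrees = first 2 digits = 76, minutes = 54.2483; 76 + 54.2483/60 = 76.9041383
  S ⇒ negate
  λ: degrees = first 3 digits = 124, minutes = 1.398; 124 + 1.398/60 = 124.0233000
  E → positive
Point 3:
  φ: split at 2 digits → 69° and 11.59008′; 69 + 11.59008/60 = 69.1931680
  N ⇒ keep positive
  Longitude: split at 3 digits → 131° and 44.829′; 131 + 44.829/60 = 131.7471500
  W → negative
Point 4:
  Latitude: degrees = first 2 digits = 3, minutes = 19.8334; 3 + 19.8334/60 = 3.3305567
  N → positive
  λ: degrees = first 3 digits = 44, minutes = 25.617; 44 + 25.617/60 = 44.4269500
  hemisphere W, so the sign is −
Point 5:
  Lat: degrees = first 2 digits = 78, minutes = 20.113; 78 + 20.113/60 = 78.3352167
  hemisphere S, so the sign is −
  Lon: degrees = first 3 digits = 12, minutes = 26.23; 12 + 26.23/60 = 12.4371667
  W ⇒ negate

1. -62.635400, 37.069665
2. -76.904138, 124.023300
3. 69.193168, -131.747150
4. 3.330557, -44.426950
5. -78.335217, -12.437167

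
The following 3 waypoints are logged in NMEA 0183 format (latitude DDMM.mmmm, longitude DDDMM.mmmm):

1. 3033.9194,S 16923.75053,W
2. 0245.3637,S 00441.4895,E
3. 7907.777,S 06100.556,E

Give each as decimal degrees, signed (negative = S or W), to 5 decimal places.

Point 1:
  Lat: split at 2 digits → 30° and 33.9194′; 30 + 33.9194/60 = 30.565323
  S ⇒ negate
  Lon: split at 3 digits → 169° and 23.75053′; 169 + 23.75053/60 = 169.395842
  hemisphere W, so the sign is −
Point 2:
  φ: degrees = first 2 digits = 2, minutes = 45.3637; 2 + 45.3637/60 = 2.756062
  S → negative
  Longitude: degrees = first 3 digits = 4, minutes = 41.4895; 4 + 41.4895/60 = 4.691492
  E ⇒ keep positive
Point 3:
  Lat: split at 2 digits → 79° and 7.777′; 79 + 7.777/60 = 79.129617
  S ⇒ negate
  λ: split at 3 digits → 061° and 0.556′; 61 + 0.556/60 = 61.009267
  E → positive

1. -30.56532, -169.39584
2. -2.75606, 4.69149
3. -79.12962, 61.00927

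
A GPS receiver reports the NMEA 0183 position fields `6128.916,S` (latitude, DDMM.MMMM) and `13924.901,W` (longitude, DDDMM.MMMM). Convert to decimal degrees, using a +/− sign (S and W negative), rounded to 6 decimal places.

Lat: split at 2 digits → 61° and 28.916′; 61 + 28.916/60 = 61.4819333
S ⇒ negate
Lon: degrees = first 3 digits = 139, minutes = 24.901; 139 + 24.901/60 = 139.4150167
W ⇒ negate

-61.481933, -139.415017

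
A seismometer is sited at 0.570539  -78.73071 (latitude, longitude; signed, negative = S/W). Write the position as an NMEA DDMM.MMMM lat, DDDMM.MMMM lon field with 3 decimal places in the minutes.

Latitude: fractional part 0.570539 → 34.23234 minutes
Longitude is negative → W; |value| = 78.730710
Longitude: minutes = (78.730710 − 78) × 60 = 43.84260

0034.232,N / 07843.843,W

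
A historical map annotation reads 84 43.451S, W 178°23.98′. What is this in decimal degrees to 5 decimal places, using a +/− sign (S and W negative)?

-84.72418, -178.39967

Latitude: 84 + 43.451/60 = 84.724183
hemisphere S, so the sign is −
Longitude: 178 + 23.98/60 = 178.399667
W ⇒ negate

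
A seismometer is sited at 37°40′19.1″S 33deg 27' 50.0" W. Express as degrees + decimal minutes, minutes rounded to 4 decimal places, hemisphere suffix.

37° 40.3183′ S, 33° 27.8333′ W

φ: 40 + 19.1/60 = 40.318333′
Lon: seconds/60 = 0.83333; minutes = 27 + 0.83333 = 27.833333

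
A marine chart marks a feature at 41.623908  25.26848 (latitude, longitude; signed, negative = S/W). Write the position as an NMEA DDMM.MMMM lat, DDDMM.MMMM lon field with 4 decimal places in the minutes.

4137.4345,N / 02516.1088,E

Lat: 41° + 0.623908 × 60 = 41° 37.434480′
Longitude: 25° + 0.268480 × 60 = 25° 16.108800′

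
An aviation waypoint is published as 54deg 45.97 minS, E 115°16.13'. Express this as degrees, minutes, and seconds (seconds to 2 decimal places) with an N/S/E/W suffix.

54°45′58.20″ S, 115°16′7.80″ E

Latitude: 45.97000′ → 45′ and 0.97000 × 60 = 58.2000″
Lon: fractional minutes 0.13000 × 60 = 7.8000″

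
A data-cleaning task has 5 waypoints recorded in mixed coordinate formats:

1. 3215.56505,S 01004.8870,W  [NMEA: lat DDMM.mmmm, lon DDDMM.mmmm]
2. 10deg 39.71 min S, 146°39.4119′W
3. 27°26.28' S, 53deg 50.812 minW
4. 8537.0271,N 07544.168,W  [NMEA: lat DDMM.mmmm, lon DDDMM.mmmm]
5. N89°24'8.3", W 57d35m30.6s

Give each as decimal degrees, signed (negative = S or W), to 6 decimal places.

Point 1:
  φ: degrees = first 2 digits = 32, minutes = 15.56505; 32 + 15.56505/60 = 32.2594175
  hemisphere S, so the sign is −
  λ: split at 3 digits → 010° and 4.887′; 10 + 4.887/60 = 10.0814500
  W ⇒ negate
Point 2:
  Lat: 10 + 39.71/60 = 10.6618333
  hemisphere S, so the sign is −
  λ: 146 + 39.4119/60 = 146.6568650
  hemisphere W, so the sign is −
Point 3:
  Lat: 27 + 26.28/60 = 27.4380000
  hemisphere S, so the sign is −
  λ: 50.812′ = 0.846867°; total 53.8468667
  hemisphere W, so the sign is −
Point 4:
  Lat: degrees = first 2 digits = 85, minutes = 37.0271; 85 + 37.0271/60 = 85.6171183
  N → positive
  Longitude: degrees = first 3 digits = 75, minutes = 44.168; 75 + 44.168/60 = 75.7361333
  W ⇒ negate
Point 5:
  φ: 89 + 24/60 + 8.3/3600 = 89.4023056
  N ⇒ keep positive
  Longitude: 57° + 35/60 + 30.6/3600 = 57 + 0.583333 + 0.008500 = 57.5918333
  W → negative

1. -32.259418, -10.081450
2. -10.661833, -146.656865
3. -27.438000, -53.846867
4. 85.617118, -75.736133
5. 89.402306, -57.591833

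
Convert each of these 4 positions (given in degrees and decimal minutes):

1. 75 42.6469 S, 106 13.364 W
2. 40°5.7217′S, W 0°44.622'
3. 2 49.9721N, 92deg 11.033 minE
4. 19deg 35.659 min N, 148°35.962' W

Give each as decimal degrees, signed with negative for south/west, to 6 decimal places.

1. -75.710782, -106.222733
2. -40.095362, -0.743700
3. 2.832868, 92.183883
4. 19.594317, -148.599367

Point 1:
  φ: 75 + 42.6469/60 = 75.7107817
  S → negative
  λ: 106 + 13.364/60 = 106.2227333
  W ⇒ negate
Point 2:
  Latitude: 40 + 5.7217/60 = 40.0953617
  S ⇒ negate
  Longitude: 44.622′ = 0.743700°; total 0.7437000
  W → negative
Point 3:
  Latitude: 2 + 49.9721/60 = 2.8328683
  N ⇒ keep positive
  Lon: 92 + 11.033/60 = 92.1838833
  E → positive
Point 4:
  Lat: 35.659′ = 0.594317°; total 19.5943167
  N → positive
  Lon: 35.962′ = 0.599367°; total 148.5993667
  hemisphere W, so the sign is −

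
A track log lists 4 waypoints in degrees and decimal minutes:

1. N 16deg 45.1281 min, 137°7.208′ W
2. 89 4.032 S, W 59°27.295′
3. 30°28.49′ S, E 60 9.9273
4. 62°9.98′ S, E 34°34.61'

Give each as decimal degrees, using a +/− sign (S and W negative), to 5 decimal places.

1. 16.75214, -137.12013
2. -89.06720, -59.45492
3. -30.47483, 60.16546
4. -62.16633, 34.57683

Point 1:
  Lat: 45.1281′ = 0.752135°; total 16.752135
  N → positive
  λ: 7.208′ = 0.120133°; total 137.120133
  hemisphere W, so the sign is −
Point 2:
  Lat: 4.032′ = 0.067200°; total 89.067200
  S ⇒ negate
  Lon: 27.295′ = 0.454917°; total 59.454917
  W ⇒ negate
Point 3:
  Lat: 30 + 28.49/60 = 30.474833
  hemisphere S, so the sign is −
  λ: 60 + 9.9273/60 = 60.165455
  E → positive
Point 4:
  Latitude: 62 + 9.98/60 = 62.166333
  S → negative
  λ: 34 + 34.61/60 = 34.576833
  E → positive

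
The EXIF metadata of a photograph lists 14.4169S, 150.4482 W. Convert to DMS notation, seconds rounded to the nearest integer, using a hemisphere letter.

14°25′1″ S, 150°26′54″ W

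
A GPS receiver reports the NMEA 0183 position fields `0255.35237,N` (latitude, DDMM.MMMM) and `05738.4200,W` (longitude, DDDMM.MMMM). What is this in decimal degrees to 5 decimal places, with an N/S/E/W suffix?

φ: split at 2 digits → 02° and 55.35237′; 2 + 55.35237/60 = 2.922540
Longitude: degrees = first 3 digits = 57, minutes = 38.42; 57 + 38.42/60 = 57.640333

2.92254° N, 57.64033° W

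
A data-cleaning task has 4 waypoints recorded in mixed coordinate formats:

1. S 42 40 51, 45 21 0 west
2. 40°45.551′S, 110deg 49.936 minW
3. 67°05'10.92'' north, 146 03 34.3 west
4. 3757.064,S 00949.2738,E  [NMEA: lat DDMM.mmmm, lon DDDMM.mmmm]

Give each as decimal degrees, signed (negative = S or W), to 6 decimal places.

1. -42.680833, -45.350000
2. -40.759183, -110.832267
3. 67.086367, -146.059528
4. -37.951067, 9.821230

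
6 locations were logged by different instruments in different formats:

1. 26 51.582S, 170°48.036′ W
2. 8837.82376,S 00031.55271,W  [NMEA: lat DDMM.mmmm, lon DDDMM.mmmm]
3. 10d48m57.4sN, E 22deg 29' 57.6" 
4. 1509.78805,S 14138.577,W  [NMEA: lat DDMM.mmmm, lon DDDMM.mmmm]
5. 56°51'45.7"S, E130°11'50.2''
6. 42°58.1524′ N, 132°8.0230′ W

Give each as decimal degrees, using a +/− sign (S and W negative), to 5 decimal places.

1. -26.85970, -170.80060
2. -88.63040, -0.52588
3. 10.81594, 22.49933
4. -15.16313, -141.64295
5. -56.86269, 130.19728
6. 42.96921, -132.13372

Point 1:
  φ: 51.582′ = 0.859700°; total 26.859700
  hemisphere S, so the sign is −
  Lon: 48.036′ = 0.800600°; total 170.800600
  W ⇒ negate
Point 2:
  φ: split at 2 digits → 88° and 37.82376′; 88 + 37.82376/60 = 88.630396
  S → negative
  λ: degrees = first 3 digits = 0, minutes = 31.55271; 0 + 31.55271/60 = 0.525879
  W ⇒ negate
Point 3:
  Latitude: 48′ + 57.4″ = 48.95667′; 10 + 48.95667/60 = 10.815944
  N ⇒ keep positive
  λ: 29′ + 57.6″ = 29.96000′; 22 + 29.96000/60 = 22.499333
  E ⇒ keep positive
Point 4:
  Latitude: split at 2 digits → 15° and 9.78805′; 15 + 9.78805/60 = 15.163134
  S ⇒ negate
  λ: degrees = first 3 digits = 141, minutes = 38.577; 141 + 38.577/60 = 141.642950
  hemisphere W, so the sign is −
Point 5:
  φ: 56 + 51/60 + 45.7/3600 = 56.862694
  S ⇒ negate
  Longitude: 11′ + 50.2″ = 11.83667′; 130 + 11.83667/60 = 130.197278
  E → positive
Point 6:
  Latitude: 58.1524′ = 0.969207°; total 42.969207
  N → positive
  Lon: 132 + 8.023/60 = 132.133717
  hemisphere W, so the sign is −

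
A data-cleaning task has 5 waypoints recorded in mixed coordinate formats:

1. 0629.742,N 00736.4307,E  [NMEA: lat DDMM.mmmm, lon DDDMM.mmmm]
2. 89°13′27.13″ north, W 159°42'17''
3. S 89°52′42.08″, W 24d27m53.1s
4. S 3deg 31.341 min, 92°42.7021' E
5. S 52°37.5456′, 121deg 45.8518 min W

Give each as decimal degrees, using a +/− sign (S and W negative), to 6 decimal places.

1. 6.495700, 7.607178
2. 89.224203, -159.704722
3. -89.878356, -24.464750
4. -3.522350, 92.711702
5. -52.625760, -121.764197

Point 1:
  Lat: degrees = first 2 digits = 6, minutes = 29.742; 6 + 29.742/60 = 6.4957000
  N ⇒ keep positive
  λ: split at 3 digits → 007° and 36.4307′; 7 + 36.4307/60 = 7.6071783
  E → positive
Point 2:
  φ: 13′ + 27.13″ = 13.45217′; 89 + 13.45217/60 = 89.2242028
  N → positive
  Longitude: 159 + 42/60 + 17/3600 = 159.7047222
  W ⇒ negate
Point 3:
  φ: 52′ + 42.08″ = 52.70133′; 89 + 52.70133/60 = 89.8783556
  hemisphere S, so the sign is −
  Longitude: 24° + 27/60 + 53.1/3600 = 24 + 0.450000 + 0.014750 = 24.4647500
  W → negative
Point 4:
  Lat: 31.341′ = 0.522350°; total 3.5223500
  S → negative
  Longitude: 42.7021′ = 0.711702°; total 92.7117017
  E ⇒ keep positive
Point 5:
  Lat: 52 + 37.5456/60 = 52.6257600
  S → negative
  λ: 45.8518′ = 0.764197°; total 121.7641967
  W → negative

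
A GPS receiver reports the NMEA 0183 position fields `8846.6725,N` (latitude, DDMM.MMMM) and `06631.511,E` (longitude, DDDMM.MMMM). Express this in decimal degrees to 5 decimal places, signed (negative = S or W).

88.77788, 66.52518

Latitude: degrees = first 2 digits = 88, minutes = 46.6725; 88 + 46.6725/60 = 88.777875
N → positive
Lon: split at 3 digits → 066° and 31.511′; 66 + 31.511/60 = 66.525183
E ⇒ keep positive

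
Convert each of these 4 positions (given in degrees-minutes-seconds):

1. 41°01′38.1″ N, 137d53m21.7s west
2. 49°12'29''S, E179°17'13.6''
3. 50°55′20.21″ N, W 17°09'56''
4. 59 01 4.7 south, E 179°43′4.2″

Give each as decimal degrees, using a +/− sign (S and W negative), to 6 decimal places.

Point 1:
  Lat: 41° + 1/60 + 38.1/3600 = 41 + 0.016667 + 0.010583 = 41.0272500
  N ⇒ keep positive
  Longitude: 53′ + 21.7″ = 53.36167′; 137 + 53.36167/60 = 137.8893611
  W → negative
Point 2:
  φ: 12′ + 29″ = 12.48333′; 49 + 12.48333/60 = 49.2080556
  S → negative
  Longitude: 179° + 17/60 + 13.6/3600 = 179 + 0.283333 + 0.003778 = 179.2871111
  E → positive
Point 3:
  Latitude: 50 + 55/60 + 20.21/3600 = 50.9222806
  N ⇒ keep positive
  Lon: 9′ + 56″ = 9.93333′; 17 + 9.93333/60 = 17.1655556
  W ⇒ negate
Point 4:
  Lat: 1′ + 4.7″ = 1.07833′; 59 + 1.07833/60 = 59.0179722
  hemisphere S, so the sign is −
  Longitude: 179° + 43/60 + 4.2/3600 = 179 + 0.716667 + 0.001167 = 179.7178333
  E ⇒ keep positive

1. 41.027250, -137.889361
2. -49.208056, 179.287111
3. 50.922281, -17.165556
4. -59.017972, 179.717833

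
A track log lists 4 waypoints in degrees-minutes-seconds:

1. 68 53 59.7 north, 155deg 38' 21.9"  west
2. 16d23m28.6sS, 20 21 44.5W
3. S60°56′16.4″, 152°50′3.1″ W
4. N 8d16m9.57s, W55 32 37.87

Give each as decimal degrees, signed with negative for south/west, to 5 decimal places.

Point 1:
  Latitude: 68 + 53/60 + 59.7/3600 = 68.899917
  N ⇒ keep positive
  Lon: 155 + 38/60 + 21.9/3600 = 155.639417
  W → negative
Point 2:
  Latitude: 16° + 23/60 + 28.6/3600 = 16 + 0.383333 + 0.007944 = 16.391278
  S → negative
  Longitude: 20° + 21/60 + 44.5/3600 = 20 + 0.350000 + 0.012361 = 20.362361
  hemisphere W, so the sign is −
Point 3:
  φ: 60° + 56/60 + 16.4/3600 = 60 + 0.933333 + 0.004556 = 60.937889
  hemisphere S, so the sign is −
  Longitude: 152 + 50/60 + 3.1/3600 = 152.834194
  hemisphere W, so the sign is −
Point 4:
  Lat: 8° + 16/60 + 9.57/3600 = 8 + 0.266667 + 0.002658 = 8.269325
  N ⇒ keep positive
  λ: 55 + 32/60 + 37.87/3600 = 55.543853
  hemisphere W, so the sign is −

1. 68.89992, -155.63942
2. -16.39128, -20.36236
3. -60.93789, -152.83419
4. 8.26933, -55.54385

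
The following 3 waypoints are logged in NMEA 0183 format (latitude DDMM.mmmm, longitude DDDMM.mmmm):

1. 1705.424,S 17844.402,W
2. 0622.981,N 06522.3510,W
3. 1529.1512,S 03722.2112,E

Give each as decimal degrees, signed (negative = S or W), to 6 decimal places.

1. -17.090400, -178.740033
2. 6.383017, -65.372517
3. -15.485853, 37.370187

Point 1:
  φ: split at 2 digits → 17° and 5.424′; 17 + 5.424/60 = 17.0904000
  hemisphere S, so the sign is −
  Lon: degrees = first 3 digits = 178, minutes = 44.402; 178 + 44.402/60 = 178.7400333
  W ⇒ negate
Point 2:
  Lat: split at 2 digits → 06° and 22.981′; 6 + 22.981/60 = 6.3830167
  N ⇒ keep positive
  Lon: degrees = first 3 digits = 65, minutes = 22.351; 65 + 22.351/60 = 65.3725167
  hemisphere W, so the sign is −
Point 3:
  Lat: degrees = first 2 digits = 15, minutes = 29.1512; 15 + 29.1512/60 = 15.4858533
  S → negative
  Longitude: degrees = first 3 digits = 37, minutes = 22.2112; 37 + 22.2112/60 = 37.3701867
  E ⇒ keep positive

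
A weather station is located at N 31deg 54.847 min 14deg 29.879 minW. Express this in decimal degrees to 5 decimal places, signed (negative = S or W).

31.91412, -14.49798

Lat: 31 + 54.847/60 = 31.914117
N ⇒ keep positive
Lon: 14 + 29.879/60 = 14.497983
W → negative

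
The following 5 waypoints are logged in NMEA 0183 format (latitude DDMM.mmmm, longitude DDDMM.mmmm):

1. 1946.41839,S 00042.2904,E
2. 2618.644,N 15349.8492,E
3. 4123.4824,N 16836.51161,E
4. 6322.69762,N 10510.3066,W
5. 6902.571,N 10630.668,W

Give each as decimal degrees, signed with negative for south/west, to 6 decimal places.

1. -19.773640, 0.704840
2. 26.310733, 153.830820
3. 41.391373, 168.608527
4. 63.378294, -105.171777
5. 69.042850, -106.511133

Point 1:
  Latitude: degrees = first 2 digits = 19, minutes = 46.41839; 19 + 46.41839/60 = 19.7736398
  S → negative
  Lon: degrees = first 3 digits = 0, minutes = 42.2904; 0 + 42.2904/60 = 0.7048400
  E ⇒ keep positive
Point 2:
  Latitude: degrees = first 2 digits = 26, minutes = 18.644; 26 + 18.644/60 = 26.3107333
  N → positive
  λ: split at 3 digits → 153° and 49.8492′; 153 + 49.8492/60 = 153.8308200
  E → positive
Point 3:
  φ: degrees = first 2 digits = 41, minutes = 23.4824; 41 + 23.4824/60 = 41.3913733
  N → positive
  λ: degrees = first 3 digits = 168, minutes = 36.51161; 168 + 36.51161/60 = 168.6085268
  E → positive
Point 4:
  Lat: degrees = first 2 digits = 63, minutes = 22.69762; 63 + 22.69762/60 = 63.3782937
  N ⇒ keep positive
  Lon: split at 3 digits → 105° and 10.3066′; 105 + 10.3066/60 = 105.1717767
  W → negative
Point 5:
  Lat: split at 2 digits → 69° and 2.571′; 69 + 2.571/60 = 69.0428500
  N → positive
  Lon: split at 3 digits → 106° and 30.668′; 106 + 30.668/60 = 106.5111333
  W ⇒ negate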